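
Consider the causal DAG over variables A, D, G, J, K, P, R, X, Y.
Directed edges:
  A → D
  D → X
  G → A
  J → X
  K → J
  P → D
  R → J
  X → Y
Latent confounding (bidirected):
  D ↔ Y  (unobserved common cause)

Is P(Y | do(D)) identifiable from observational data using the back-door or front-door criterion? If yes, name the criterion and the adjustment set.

P(Y|do(D)): frontdoor, adjust for {X}.

desc(D)\{D}={X,Y}; candidates ⊆ {A,G,J,K,P,R}.
D↔Y: latent back-door arc(s) into D.
size 0: {}; under {} D still reaches {A,G,P,Y} ∋ Y.
size 1: {A}, {G}, {J} …(+3); under {A} D still reaches {P,Y} ∋ Y.
size 2: {A,G}, {A,J}, {A,K} …(+12); under {A,G} D still reaches {P,Y} ∋ Y.
D↔Y cannot be blocked by any observed set — no back-door set.
{X}: (i) intercepts every directed D→Y path; (ii) no back-door D→{X}; (iii) {D} blocks every back-door {X}→Y. Front-door holds.
P(Y|do(D)) = Σ_{X} P(X|D) Σ_{D'} P(Y|X,D')P(D').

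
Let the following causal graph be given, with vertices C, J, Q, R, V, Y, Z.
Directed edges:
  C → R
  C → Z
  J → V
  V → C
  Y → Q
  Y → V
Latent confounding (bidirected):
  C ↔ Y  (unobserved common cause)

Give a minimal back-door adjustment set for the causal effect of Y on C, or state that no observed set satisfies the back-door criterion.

Y→C: no observed back-door set.

desc(Y)\{Y}={C,Q,R,V,Z}; candidates ⊆ {J}.
Y↔C: latent back-door arc(s) into Y.
size 0: {}; under {} Y still reaches {C,R,Z} ∋ C.
size 1: {J}; under {J} Y still reaches {C,R,Z} ∋ C.
Y↔C cannot be blocked by any observed set — no back-door set.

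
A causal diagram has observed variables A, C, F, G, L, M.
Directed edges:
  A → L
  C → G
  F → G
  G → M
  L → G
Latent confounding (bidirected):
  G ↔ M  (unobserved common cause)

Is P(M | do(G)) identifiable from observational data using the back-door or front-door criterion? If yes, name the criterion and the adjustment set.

P(M|do(G)): not identifiable (no BD/FD set).

desc(G)\{G}={M}; candidates ⊆ {A,C,F,L}.
G↔M: latent back-door arc(s) into G.
size 0: {}; under {} G still reaches {A,C,F,L,M} ∋ M.
size 1: {A}, {C}, {F} …(+1); under {A} G still reaches {C,F,L,M} ∋ M.
size 2: {A,C}, {A,F}, {A,L} …(+3); under {A,C} G still reaches {F,L,M} ∋ M.
G↔M cannot be blocked by any observed set — no back-door set.
No mediator lies on a directed G→…→M path.
Neither criterion identifies P(M|do(G)) in this graph.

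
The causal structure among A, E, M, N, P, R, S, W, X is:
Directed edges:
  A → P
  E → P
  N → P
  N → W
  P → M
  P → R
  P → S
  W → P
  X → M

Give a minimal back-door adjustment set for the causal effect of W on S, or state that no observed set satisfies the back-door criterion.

W→S: minimal back-door set {N}.

desc(W)\{W}={M,P,R,S}; candidates ⊆ {A,E,N,X}.
size 0: {}; under {} W still reaches {M,N,P,R,S} ∋ S.
{N}: W⊥S given {N} in G with W→· removed — back-door holds.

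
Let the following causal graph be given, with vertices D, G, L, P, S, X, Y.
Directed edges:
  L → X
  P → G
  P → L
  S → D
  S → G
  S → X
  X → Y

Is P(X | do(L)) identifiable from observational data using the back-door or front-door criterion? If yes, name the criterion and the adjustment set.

P(X|do(L)): backdoor, adjust for ∅.

desc(L)\{L}={X,Y}; candidates ⊆ {D,G,P,S}.
∅: L⊥X given ∅ in G with L→· removed — back-door holds.
P(X|do(L)) = P(X|L) — no adjustment needed.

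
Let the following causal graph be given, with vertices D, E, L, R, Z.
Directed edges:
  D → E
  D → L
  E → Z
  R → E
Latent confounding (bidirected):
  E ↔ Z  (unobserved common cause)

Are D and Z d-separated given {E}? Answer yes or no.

Bayes-Ball from D | {E} reaches {L,R,Z}.
Z ∈ reach(D|{E}) ⇒ D ⊥̸ Z | {E}.

No — D and Z are d-connected given {E}.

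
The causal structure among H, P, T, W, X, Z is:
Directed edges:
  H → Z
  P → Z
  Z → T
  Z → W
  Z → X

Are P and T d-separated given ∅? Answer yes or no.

Bayes-Ball from P | ∅ reaches {T,W,X,Z}.
T ∈ reach(P|∅) ⇒ P ⊥̸ T | ∅.

No — P and T are d-connected given ∅.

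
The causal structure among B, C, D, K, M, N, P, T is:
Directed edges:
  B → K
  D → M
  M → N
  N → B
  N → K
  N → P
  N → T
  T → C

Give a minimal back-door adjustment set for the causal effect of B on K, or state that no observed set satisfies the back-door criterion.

desc(B)\{B}={K}; candidates ⊆ {C,D,M,N,P,T}.
size 0: {}; under {} B still reaches {C,D,K,M,N,P,T} ∋ K.
{N}: B⊥K given {N} in G with B→· removed — back-door holds.

B→K: minimal back-door set {N}.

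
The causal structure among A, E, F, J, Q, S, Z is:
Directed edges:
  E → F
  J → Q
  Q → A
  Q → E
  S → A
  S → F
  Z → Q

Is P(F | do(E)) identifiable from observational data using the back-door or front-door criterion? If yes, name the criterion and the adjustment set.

desc(E)\{E}={F}; candidates ⊆ {A,J,Q,S,Z}.
∅: E⊥F given ∅ in G with E→· removed — back-door holds.
P(F|do(E)) = P(F|E) — no adjustment needed.

P(F|do(E)): backdoor, adjust for ∅.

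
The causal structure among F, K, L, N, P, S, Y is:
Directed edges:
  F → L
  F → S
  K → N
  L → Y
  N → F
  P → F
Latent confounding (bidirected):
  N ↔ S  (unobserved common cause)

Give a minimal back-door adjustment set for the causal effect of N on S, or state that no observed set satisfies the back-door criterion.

desc(N)\{N}={F,L,S,Y}; candidates ⊆ {K,P}.
N↔S: latent back-door arc(s) into N.
size 0: {}; under {} N still reaches {K,S} ∋ S.
size 1: {K}, {P}; under {K} N still reaches {S} ∋ S.
size 2: {K,P}; under {K,P} N still reaches {S} ∋ S.
N↔S cannot be blocked by any observed set — no back-door set.

N→S: no observed back-door set.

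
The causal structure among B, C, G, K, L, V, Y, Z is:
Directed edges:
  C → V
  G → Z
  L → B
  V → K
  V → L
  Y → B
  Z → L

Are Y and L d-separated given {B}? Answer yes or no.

No — Y and L are d-connected given {B}.

Bayes-Ball from Y | {B} reaches {C,G,K,L,V,Z}.
L ∈ reach(Y|{B}) ⇒ Y ⊥̸ L | {B}.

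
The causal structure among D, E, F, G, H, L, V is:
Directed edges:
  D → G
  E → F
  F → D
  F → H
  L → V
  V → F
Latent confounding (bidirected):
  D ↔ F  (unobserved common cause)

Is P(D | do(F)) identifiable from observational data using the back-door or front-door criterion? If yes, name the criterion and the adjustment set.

P(D|do(F)): not identifiable (no BD/FD set).

desc(F)\{F}={D,G,H}; candidates ⊆ {E,L,V}.
F↔D: latent back-door arc(s) into F.
size 0: {}; under {} F still reaches {D,E,G,L,V} ∋ D.
size 1: {E}, {L}, {V}; under {E} F still reaches {D,G,L,V} ∋ D.
size 2: {E,L}, {E,V}, {L,V}; under {E,L} F still reaches {D,G,V} ∋ D.
F↔D cannot be blocked by any observed set — no back-door set.
No mediator lies on a directed F→…→D path.
Neither criterion identifies P(D|do(F)) in this graph.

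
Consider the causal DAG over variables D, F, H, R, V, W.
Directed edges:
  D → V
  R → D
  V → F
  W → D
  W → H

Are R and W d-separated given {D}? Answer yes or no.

Bayes-Ball from R | {D} reaches {H,W}.
W ∈ reach(R|{D}) ⇒ R ⊥̸ W | {D}.

No — R and W are d-connected given {D}.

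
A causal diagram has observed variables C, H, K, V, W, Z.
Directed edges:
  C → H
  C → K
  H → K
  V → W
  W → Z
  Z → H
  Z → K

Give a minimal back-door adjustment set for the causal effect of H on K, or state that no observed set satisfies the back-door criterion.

H→K: minimal back-door set {C, Z}.

desc(H)\{H}={K}; candidates ⊆ {C,V,W,Z}.
size 0: {}; under {} H still reaches {C,K,V,W,Z} ∋ K.
size 1: {C}, {V}, {W} …(+1); under {C} H still reaches {K,V,W,Z} ∋ K.
{C,Z}: H⊥K given {C,Z} in G with H→· removed — back-door holds.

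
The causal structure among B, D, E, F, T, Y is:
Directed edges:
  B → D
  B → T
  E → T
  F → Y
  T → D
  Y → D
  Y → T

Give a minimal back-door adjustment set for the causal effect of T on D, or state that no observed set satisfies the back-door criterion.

desc(T)\{T}={D}; candidates ⊆ {B,E,F,Y}.
size 0: {}; under {} T still reaches {B,D,E,F,Y} ∋ D.
size 1: {B}, {E}, {F} …(+1); under {B} T still reaches {D,E,F,Y} ∋ D.
{B,Y}: T⊥D given {B,Y} in G with T→· removed — back-door holds.

T→D: minimal back-door set {B, Y}.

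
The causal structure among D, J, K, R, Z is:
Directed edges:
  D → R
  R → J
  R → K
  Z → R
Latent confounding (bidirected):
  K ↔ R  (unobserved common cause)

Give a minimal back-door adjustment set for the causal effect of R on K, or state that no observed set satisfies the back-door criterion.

desc(R)\{R}={J,K}; candidates ⊆ {D,Z}.
R↔K: latent back-door arc(s) into R.
size 0: {}; under {} R still reaches {D,K,Z} ∋ K.
size 1: {D}, {Z}; under {D} R still reaches {K,Z} ∋ K.
size 2: {D,Z}; under {D,Z} R still reaches {K} ∋ K.
R↔K cannot be blocked by any observed set — no back-door set.

R→K: no observed back-door set.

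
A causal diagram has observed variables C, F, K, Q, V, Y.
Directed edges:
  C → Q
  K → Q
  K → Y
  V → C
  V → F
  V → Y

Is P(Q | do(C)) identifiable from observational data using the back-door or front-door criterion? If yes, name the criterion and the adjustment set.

P(Q|do(C)): backdoor, adjust for ∅.

desc(C)\{C}={Q}; candidates ⊆ {F,K,V,Y}.
∅: C⊥Q given ∅ in G with C→· removed — back-door holds.
P(Q|do(C)) = P(Q|C) — no adjustment needed.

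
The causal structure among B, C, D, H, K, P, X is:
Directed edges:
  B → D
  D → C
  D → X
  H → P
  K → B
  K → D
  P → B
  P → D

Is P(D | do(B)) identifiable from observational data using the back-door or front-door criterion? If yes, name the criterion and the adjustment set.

desc(B)\{B}={C,D,X}; candidates ⊆ {H,K,P}.
size 0: {}; under {} B still reaches {C,D,H,K,P,X} ∋ D.
size 1: {H}, {K}, {P}; under {H} B still reaches {C,D,K,P,X} ∋ D.
{K,P}: B⊥D given {K,P} in G with B→· removed — back-door holds.
P(D|do(B)) = Σ_{K,P} P(D|B,K,P)·P(K,P).

P(D|do(B)): backdoor, adjust for {K, P}.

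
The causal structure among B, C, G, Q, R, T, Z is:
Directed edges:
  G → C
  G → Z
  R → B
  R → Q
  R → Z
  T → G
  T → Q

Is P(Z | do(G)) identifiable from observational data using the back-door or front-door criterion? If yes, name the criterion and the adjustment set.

desc(G)\{G}={C,Z}; candidates ⊆ {B,Q,R,T}.
∅: G⊥Z given ∅ in G with G→· removed — back-door holds.
P(Z|do(G)) = P(Z|G) — no adjustment needed.

P(Z|do(G)): backdoor, adjust for ∅.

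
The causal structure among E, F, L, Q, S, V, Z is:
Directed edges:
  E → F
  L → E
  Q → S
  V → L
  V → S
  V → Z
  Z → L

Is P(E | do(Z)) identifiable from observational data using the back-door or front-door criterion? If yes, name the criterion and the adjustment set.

P(E|do(Z)): backdoor, adjust for {V}.

desc(Z)\{Z}={E,F,L}; candidates ⊆ {Q,S,V}.
size 0: {}; under {} Z still reaches {E,F,L,S,V} ∋ E.
{V}: Z⊥E given {V} in G with Z→· removed — back-door holds.
P(E|do(Z)) = Σ_{V} P(E|Z,V)·P(V).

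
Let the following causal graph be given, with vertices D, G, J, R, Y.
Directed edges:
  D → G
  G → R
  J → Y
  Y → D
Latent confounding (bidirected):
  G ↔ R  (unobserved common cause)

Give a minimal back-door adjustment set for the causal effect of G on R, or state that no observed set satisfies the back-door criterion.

desc(G)\{G}={R}; candidates ⊆ {D,J,Y}.
G↔R: latent back-door arc(s) into G.
size 0: {}; under {} G still reaches {D,J,R,Y} ∋ R.
size 1: {D}, {J}, {Y}; under {D} G still reaches {R} ∋ R.
size 2: {D,J}, {D,Y}, {J,Y}; under {D,J} G still reaches {R} ∋ R.
G↔R cannot be blocked by any observed set — no back-door set.

G→R: no observed back-door set.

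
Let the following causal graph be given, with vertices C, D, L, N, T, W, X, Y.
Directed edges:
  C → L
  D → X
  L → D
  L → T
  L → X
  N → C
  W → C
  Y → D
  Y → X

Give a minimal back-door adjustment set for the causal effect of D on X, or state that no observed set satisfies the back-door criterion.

D→X: minimal back-door set {L, Y}.

desc(D)\{D}={X}; candidates ⊆ {C,L,N,T,W,Y}.
size 0: {}; under {} D still reaches {C,L,N,T,W,X,Y} ∋ X.
size 1: {C}, {L}, {N} …(+3); under {C} D still reaches {L,T,X,Y} ∋ X.
{L,Y}: D⊥X given {L,Y} in G with D→· removed — back-door holds.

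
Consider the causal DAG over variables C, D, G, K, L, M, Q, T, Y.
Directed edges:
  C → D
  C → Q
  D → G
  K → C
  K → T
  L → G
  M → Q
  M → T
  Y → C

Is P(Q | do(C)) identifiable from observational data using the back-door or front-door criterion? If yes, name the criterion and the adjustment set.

P(Q|do(C)): backdoor, adjust for ∅.

desc(C)\{C}={D,G,Q}; candidates ⊆ {K,L,M,T,Y}.
∅: C⊥Q given ∅ in G with C→· removed — back-door holds.
P(Q|do(C)) = P(Q|C) — no adjustment needed.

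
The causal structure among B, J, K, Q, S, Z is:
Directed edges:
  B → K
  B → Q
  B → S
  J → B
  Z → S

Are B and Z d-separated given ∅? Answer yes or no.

Bayes-Ball from B | ∅ reaches {J,K,Q,S}.
Z ∉ reach(B|∅) ⇒ B ⊥ Z | ∅.

Yes — B ⊥ Z | ∅.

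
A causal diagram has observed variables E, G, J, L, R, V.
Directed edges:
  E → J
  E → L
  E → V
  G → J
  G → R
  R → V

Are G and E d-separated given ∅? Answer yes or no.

Bayes-Ball from G | ∅ reaches {J,R,V}.
E ∉ reach(G|∅) ⇒ G ⊥ E | ∅.

Yes — G ⊥ E | ∅.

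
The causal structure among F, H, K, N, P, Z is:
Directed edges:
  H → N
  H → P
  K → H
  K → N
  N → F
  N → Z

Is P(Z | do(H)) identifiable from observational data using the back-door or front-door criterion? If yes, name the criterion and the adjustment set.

desc(H)\{H}={F,N,P,Z}; candidates ⊆ {K}.
size 0: {}; under {} H still reaches {F,K,N,Z} ∋ Z.
{K}: H⊥Z given {K} in G with H→· removed — back-door holds.
P(Z|do(H)) = Σ_{K} P(Z|H,K)·P(K).

P(Z|do(H)): backdoor, adjust for {K}.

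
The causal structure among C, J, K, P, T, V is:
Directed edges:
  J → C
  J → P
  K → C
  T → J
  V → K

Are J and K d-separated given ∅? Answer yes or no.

Bayes-Ball from J | ∅ reaches {C,P,T}.
K ∉ reach(J|∅) ⇒ J ⊥ K | ∅.

Yes — J ⊥ K | ∅.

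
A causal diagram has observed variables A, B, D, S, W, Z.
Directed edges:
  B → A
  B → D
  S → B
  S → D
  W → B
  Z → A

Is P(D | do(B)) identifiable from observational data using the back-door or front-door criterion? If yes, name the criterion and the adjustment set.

P(D|do(B)): backdoor, adjust for {S}.

desc(B)\{B}={A,D}; candidates ⊆ {S,W,Z}.
size 0: {}; under {} B still reaches {D,S,W} ∋ D.
{S}: B⊥D given {S} in G with B→· removed — back-door holds.
P(D|do(B)) = Σ_{S} P(D|B,S)·P(S).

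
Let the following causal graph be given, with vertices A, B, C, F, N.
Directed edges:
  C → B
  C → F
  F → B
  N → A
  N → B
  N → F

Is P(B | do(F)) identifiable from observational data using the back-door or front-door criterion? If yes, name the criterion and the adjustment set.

P(B|do(F)): backdoor, adjust for {C, N}.

desc(F)\{F}={B}; candidates ⊆ {A,C,N}.
size 0: {}; under {} F still reaches {A,B,C,N} ∋ B.
size 1: {A}, {C}, {N}; under {A} F still reaches {B,C,N} ∋ B.
{C,N}: F⊥B given {C,N} in G with F→· removed — back-door holds.
P(B|do(F)) = Σ_{C,N} P(B|F,C,N)·P(C,N).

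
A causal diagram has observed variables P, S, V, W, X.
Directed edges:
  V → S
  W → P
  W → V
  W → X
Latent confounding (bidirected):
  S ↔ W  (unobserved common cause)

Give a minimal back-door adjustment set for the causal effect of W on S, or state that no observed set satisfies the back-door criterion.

desc(W)\{W}={P,S,V,X}; candidates ⊆ {—}.
W↔S: latent back-door arc(s) into W.
size 0: {}; under {} W still reaches {S} ∋ S.
W↔S cannot be blocked by any observed set — no back-door set.

W→S: no observed back-door set.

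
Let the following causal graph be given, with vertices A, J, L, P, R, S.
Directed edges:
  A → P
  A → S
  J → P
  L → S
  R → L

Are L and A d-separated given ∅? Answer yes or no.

Bayes-Ball from L | ∅ reaches {R,S}.
A ∉ reach(L|∅) ⇒ L ⊥ A | ∅.

Yes — L ⊥ A | ∅.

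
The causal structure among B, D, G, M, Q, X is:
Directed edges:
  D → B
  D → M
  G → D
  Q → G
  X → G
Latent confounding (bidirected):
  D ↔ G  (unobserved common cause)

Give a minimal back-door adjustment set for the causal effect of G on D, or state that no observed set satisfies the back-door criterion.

G→D: no observed back-door set.

desc(G)\{G}={B,D,M}; candidates ⊆ {Q,X}.
G↔D: latent back-door arc(s) into G.
size 0: {}; under {} G still reaches {B,D,M,Q,X} ∋ D.
size 1: {Q}, {X}; under {Q} G still reaches {B,D,M,X} ∋ D.
size 2: {Q,X}; under {Q,X} G still reaches {B,D,M} ∋ D.
G↔D cannot be blocked by any observed set — no back-door set.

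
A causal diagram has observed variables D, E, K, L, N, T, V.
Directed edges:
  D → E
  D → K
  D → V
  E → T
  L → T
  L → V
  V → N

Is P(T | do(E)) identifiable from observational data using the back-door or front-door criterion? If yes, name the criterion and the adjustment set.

P(T|do(E)): backdoor, adjust for ∅.

desc(E)\{E}={T}; candidates ⊆ {D,K,L,N,V}.
∅: E⊥T given ∅ in G with E→· removed — back-door holds.
P(T|do(E)) = P(T|E) — no adjustment needed.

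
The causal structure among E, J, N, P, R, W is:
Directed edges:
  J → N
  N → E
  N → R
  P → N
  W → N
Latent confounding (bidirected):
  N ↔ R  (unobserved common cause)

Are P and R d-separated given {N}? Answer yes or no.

No — P and R are d-connected given {N}.

Bayes-Ball from P | {N} reaches {J,R,W}.
R ∈ reach(P|{N}) ⇒ P ⊥̸ R | {N}.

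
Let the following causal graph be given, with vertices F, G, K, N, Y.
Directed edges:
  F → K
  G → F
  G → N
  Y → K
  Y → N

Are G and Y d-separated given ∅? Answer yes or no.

Bayes-Ball from G | ∅ reaches {F,K,N}.
Y ∉ reach(G|∅) ⇒ G ⊥ Y | ∅.

Yes — G ⊥ Y | ∅.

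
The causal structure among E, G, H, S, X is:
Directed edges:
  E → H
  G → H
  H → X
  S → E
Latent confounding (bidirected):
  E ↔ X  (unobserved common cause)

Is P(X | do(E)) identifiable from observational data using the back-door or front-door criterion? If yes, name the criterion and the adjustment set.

desc(E)\{E}={H,X}; candidates ⊆ {G,S}.
E↔X: latent back-door arc(s) into E.
size 0: {}; under {} E still reaches {S,X} ∋ X.
size 1: {G}, {S}; under {G} E still reaches {S,X} ∋ X.
size 2: {G,S}; under {G,S} E still reaches {X} ∋ X.
E↔X cannot be blocked by any observed set — no back-door set.
{H}: (i) intercepts every directed E→X path; (ii) no back-door E→{H}; (iii) {E} blocks every back-door {H}→X. Front-door holds.
P(X|do(E)) = Σ_{H} P(H|E) Σ_{E'} P(X|H,E')P(E').

P(X|do(E)): frontdoor, adjust for {H}.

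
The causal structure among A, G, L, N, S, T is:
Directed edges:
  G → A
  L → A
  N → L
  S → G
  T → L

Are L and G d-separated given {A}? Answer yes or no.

No — L and G are d-connected given {A}.

Bayes-Ball from L | {A} reaches {G,N,S,T}.
G ∈ reach(L|{A}) ⇒ L ⊥̸ G | {A}.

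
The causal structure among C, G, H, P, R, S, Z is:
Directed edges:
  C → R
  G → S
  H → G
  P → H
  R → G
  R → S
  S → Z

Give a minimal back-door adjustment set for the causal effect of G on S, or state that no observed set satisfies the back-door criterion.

desc(G)\{G}={S,Z}; candidates ⊆ {C,H,P,R}.
size 0: {}; under {} G still reaches {C,H,P,R,S,Z} ∋ S.
{R}: G⊥S given {R} in G with G→· removed — back-door holds.

G→S: minimal back-door set {R}.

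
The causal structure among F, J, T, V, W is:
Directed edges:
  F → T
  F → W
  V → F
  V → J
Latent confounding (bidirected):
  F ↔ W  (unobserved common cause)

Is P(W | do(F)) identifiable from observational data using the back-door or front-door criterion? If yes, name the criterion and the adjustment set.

desc(F)\{F}={T,W}; candidates ⊆ {J,V}.
F↔W: latent back-door arc(s) into F.
size 0: {}; under {} F still reaches {J,V,W} ∋ W.
size 1: {J}, {V}; under {J} F still reaches {V,W} ∋ W.
size 2: {J,V}; under {J,V} F still reaches {W} ∋ W.
F↔W cannot be blocked by any observed set — no back-door set.
No mediator lies on a directed F→…→W path.
Neither criterion identifies P(W|do(F)) in this graph.

P(W|do(F)): not identifiable (no BD/FD set).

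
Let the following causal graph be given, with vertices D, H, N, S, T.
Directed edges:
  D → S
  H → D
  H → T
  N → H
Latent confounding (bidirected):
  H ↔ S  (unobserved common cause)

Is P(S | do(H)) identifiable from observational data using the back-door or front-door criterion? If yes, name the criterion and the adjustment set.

desc(H)\{H}={D,S,T}; candidates ⊆ {N}.
H↔S: latent back-door arc(s) into H.
size 0: {}; under {} H still reaches {N,S} ∋ S.
size 1: {N}; under {N} H still reaches {S} ∋ S.
H↔S cannot be blocked by any observed set — no back-door set.
{D}: (i) intercepts every directed H→S path; (ii) no back-door H→{D}; (iii) {H} blocks every back-door {D}→S. Front-door holds.
P(S|do(H)) = Σ_{D} P(D|H) Σ_{H'} P(S|D,H')P(H').

P(S|do(H)): frontdoor, adjust for {D}.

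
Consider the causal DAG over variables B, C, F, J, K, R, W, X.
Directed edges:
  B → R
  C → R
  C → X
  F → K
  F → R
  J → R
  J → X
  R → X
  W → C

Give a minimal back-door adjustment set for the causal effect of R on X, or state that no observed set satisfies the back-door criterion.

R→X: minimal back-door set {C, J}.

desc(R)\{R}={X}; candidates ⊆ {B,C,F,J,K,W}.
size 0: {}; under {} R still reaches {B,C,F,J,K,W,X} ∋ X.
size 1: {B}, {C}, {F} …(+3); under {B} R still reaches {C,F,J,K,W,X} ∋ X.
{C,J}: R⊥X given {C,J} in G with R→· removed — back-door holds.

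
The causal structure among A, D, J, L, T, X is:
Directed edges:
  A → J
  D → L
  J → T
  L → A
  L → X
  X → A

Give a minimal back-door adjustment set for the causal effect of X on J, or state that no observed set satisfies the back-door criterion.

X→J: minimal back-door set {L}.

desc(X)\{X}={A,J,T}; candidates ⊆ {D,L}.
size 0: {}; under {} X still reaches {A,D,J,L,T} ∋ J.
{L}: X⊥J given {L} in G with X→· removed — back-door holds.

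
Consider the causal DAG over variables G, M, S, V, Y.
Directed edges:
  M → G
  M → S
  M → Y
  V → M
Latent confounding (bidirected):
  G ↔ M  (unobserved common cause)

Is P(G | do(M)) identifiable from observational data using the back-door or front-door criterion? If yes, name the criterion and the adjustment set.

P(G|do(M)): not identifiable (no BD/FD set).

desc(M)\{M}={G,S,Y}; candidates ⊆ {V}.
M↔G: latent back-door arc(s) into M.
size 0: {}; under {} M still reaches {G,V} ∋ G.
size 1: {V}; under {V} M still reaches {G} ∋ G.
M↔G cannot be blocked by any observed set — no back-door set.
No mediator lies on a directed M→…→G path.
Neither criterion identifies P(G|do(M)) in this graph.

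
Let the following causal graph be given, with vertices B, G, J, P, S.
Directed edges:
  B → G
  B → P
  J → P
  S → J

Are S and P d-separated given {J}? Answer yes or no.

Bayes-Ball from S | {J} reaches ∅.
P ∉ reach(S|{J}) ⇒ S ⊥ P | {J}.

Yes — S ⊥ P | {J}.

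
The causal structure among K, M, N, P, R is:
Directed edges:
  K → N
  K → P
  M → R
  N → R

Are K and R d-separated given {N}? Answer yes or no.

Yes — K ⊥ R | {N}.

Bayes-Ball from K | {N} reaches {P}.
R ∉ reach(K|{N}) ⇒ K ⊥ R | {N}.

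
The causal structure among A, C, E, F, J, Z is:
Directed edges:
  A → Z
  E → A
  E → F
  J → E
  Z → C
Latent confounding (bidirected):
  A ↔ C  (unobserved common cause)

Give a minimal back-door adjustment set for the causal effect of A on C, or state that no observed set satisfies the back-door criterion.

desc(A)\{A}={C,Z}; candidates ⊆ {E,F,J}.
A↔C: latent back-door arc(s) into A.
size 0: {}; under {} A still reaches {C,E,F,J} ∋ C.
size 1: {E}, {F}, {J}; under {E} A still reaches {C} ∋ C.
size 2: {E,F}, {E,J}, {F,J}; under {E,F} A still reaches {C} ∋ C.
A↔C cannot be blocked by any observed set — no back-door set.

A→C: no observed back-door set.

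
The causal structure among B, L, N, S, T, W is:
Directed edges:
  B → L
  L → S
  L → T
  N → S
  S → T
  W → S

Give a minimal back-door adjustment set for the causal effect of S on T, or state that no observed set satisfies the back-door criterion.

S→T: minimal back-door set {L}.

desc(S)\{S}={T}; candidates ⊆ {B,L,N,W}.
size 0: {}; under {} S still reaches {B,L,N,T,W} ∋ T.
{L}: S⊥T given {L} in G with S→· removed — back-door holds.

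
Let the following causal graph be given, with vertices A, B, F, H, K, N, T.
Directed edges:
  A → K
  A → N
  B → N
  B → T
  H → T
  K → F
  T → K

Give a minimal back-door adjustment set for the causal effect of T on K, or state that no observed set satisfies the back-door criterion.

T→K: minimal back-door set ∅.

desc(T)\{T}={F,K}; candidates ⊆ {A,B,H,N}.
∅: T⊥K given ∅ in G with T→· removed — back-door holds.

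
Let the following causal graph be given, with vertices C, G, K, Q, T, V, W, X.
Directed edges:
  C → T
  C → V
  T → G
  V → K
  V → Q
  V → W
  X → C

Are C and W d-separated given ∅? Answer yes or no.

No — C and W are d-connected given ∅.

Bayes-Ball from C | ∅ reaches {G,K,Q,T,V,W,X}.
W ∈ reach(C|∅) ⇒ C ⊥̸ W | ∅.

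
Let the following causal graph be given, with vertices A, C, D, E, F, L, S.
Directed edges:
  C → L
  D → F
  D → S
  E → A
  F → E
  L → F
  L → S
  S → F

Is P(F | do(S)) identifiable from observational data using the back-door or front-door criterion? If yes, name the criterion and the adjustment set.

P(F|do(S)): backdoor, adjust for {D, L}.

desc(S)\{S}={A,E,F}; candidates ⊆ {C,D,L}.
size 0: {}; under {} S still reaches {A,C,D,E,F,L} ∋ F.
size 1: {C}, {D}, {L}; under {C} S still reaches {A,D,E,F,L} ∋ F.
{D,L}: S⊥F given {D,L} in G with S→· removed — back-door holds.
P(F|do(S)) = Σ_{D,L} P(F|S,D,L)·P(D,L).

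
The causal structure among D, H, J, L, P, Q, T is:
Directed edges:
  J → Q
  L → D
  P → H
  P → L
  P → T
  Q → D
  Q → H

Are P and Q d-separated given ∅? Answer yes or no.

Yes — P ⊥ Q | ∅.

Bayes-Ball from P | ∅ reaches {D,H,L,T}.
Q ∉ reach(P|∅) ⇒ P ⊥ Q | ∅.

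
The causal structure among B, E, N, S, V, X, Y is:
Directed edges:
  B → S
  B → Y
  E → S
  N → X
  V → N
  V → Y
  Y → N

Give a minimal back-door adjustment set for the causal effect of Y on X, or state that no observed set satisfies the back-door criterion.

desc(Y)\{Y}={N,X}; candidates ⊆ {B,E,S,V}.
size 0: {}; under {} Y still reaches {B,N,S,V,X} ∋ X.
{V}: Y⊥X given {V} in G with Y→· removed — back-door holds.

Y→X: minimal back-door set {V}.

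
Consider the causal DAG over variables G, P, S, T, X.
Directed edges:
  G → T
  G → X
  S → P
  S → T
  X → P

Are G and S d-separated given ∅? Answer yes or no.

Bayes-Ball from G | ∅ reaches {P,T,X}.
S ∉ reach(G|∅) ⇒ G ⊥ S | ∅.

Yes — G ⊥ S | ∅.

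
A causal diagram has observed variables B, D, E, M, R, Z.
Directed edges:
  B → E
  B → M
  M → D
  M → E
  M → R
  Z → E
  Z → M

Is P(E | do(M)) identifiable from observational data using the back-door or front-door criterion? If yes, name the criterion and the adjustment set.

P(E|do(M)): backdoor, adjust for {B, Z}.

desc(M)\{M}={D,E,R}; candidates ⊆ {B,Z}.
size 0: {}; under {} M still reaches {B,E,Z} ∋ E.
size 1: {B}, {Z}; under {B} M still reaches {E,Z} ∋ E.
{B,Z}: M⊥E given {B,Z} in G with M→· removed — back-door holds.
P(E|do(M)) = Σ_{B,Z} P(E|M,B,Z)·P(B,Z).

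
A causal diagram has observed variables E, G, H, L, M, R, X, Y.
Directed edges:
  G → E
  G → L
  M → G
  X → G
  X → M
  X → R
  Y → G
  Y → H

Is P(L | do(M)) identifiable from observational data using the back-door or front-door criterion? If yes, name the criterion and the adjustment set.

desc(M)\{M}={E,G,L}; candidates ⊆ {H,R,X,Y}.
size 0: {}; under {} M still reaches {E,G,L,R,X} ∋ L.
{X}: M⊥L given {X} in G with M→· removed — back-door holds.
P(L|do(M)) = Σ_{X} P(L|M,X)·P(X).

P(L|do(M)): backdoor, adjust for {X}.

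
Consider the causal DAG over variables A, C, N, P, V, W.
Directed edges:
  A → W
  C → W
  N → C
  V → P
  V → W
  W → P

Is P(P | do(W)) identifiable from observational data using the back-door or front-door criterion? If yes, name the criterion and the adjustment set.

desc(W)\{W}={P}; candidates ⊆ {A,C,N,V}.
size 0: {}; under {} W still reaches {A,C,N,P,V} ∋ P.
{V}: W⊥P given {V} in G with W→· removed — back-door holds.
P(P|do(W)) = Σ_{V} P(P|W,V)·P(V).

P(P|do(W)): backdoor, adjust for {V}.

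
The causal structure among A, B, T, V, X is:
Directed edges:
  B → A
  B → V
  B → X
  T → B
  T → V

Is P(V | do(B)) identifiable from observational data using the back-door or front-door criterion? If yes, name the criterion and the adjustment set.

P(V|do(B)): backdoor, adjust for {T}.

desc(B)\{B}={A,V,X}; candidates ⊆ {T}.
size 0: {}; under {} B still reaches {T,V} ∋ V.
{T}: B⊥V given {T} in G with B→· removed — back-door holds.
P(V|do(B)) = Σ_{T} P(V|B,T)·P(T).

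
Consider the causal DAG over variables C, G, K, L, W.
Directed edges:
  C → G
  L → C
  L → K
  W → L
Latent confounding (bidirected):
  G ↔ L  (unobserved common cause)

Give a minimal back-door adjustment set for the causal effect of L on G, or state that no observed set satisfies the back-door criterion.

L→G: no observed back-door set.

desc(L)\{L}={C,G,K}; candidates ⊆ {W}.
L↔G: latent back-door arc(s) into L.
size 0: {}; under {} L still reaches {G,W} ∋ G.
size 1: {W}; under {W} L still reaches {G} ∋ G.
L↔G cannot be blocked by any observed set — no back-door set.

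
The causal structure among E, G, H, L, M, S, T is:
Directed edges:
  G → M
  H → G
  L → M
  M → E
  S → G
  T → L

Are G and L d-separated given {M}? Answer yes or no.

No — G and L are d-connected given {M}.

Bayes-Ball from G | {M} reaches {H,L,S,T}.
L ∈ reach(G|{M}) ⇒ G ⊥̸ L | {M}.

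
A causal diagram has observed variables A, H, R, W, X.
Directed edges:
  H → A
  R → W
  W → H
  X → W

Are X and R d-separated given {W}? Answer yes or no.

No — X and R are d-connected given {W}.

Bayes-Ball from X | {W} reaches {R}.
R ∈ reach(X|{W}) ⇒ X ⊥̸ R | {W}.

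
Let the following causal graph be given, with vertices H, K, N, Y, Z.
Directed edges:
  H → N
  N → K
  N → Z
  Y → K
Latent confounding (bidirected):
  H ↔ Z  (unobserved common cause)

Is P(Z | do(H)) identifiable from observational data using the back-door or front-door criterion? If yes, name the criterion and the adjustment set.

desc(H)\{H}={K,N,Z}; candidates ⊆ {Y}.
H↔Z: latent back-door arc(s) into H.
size 0: {}; under {} H still reaches {Z} ∋ Z.
size 1: {Y}; under {Y} H still reaches {Z} ∋ Z.
H↔Z cannot be blocked by any observed set — no back-door set.
{N}: (i) intercepts every directed H→Z path; (ii) no back-door H→{N}; (iii) {H} blocks every back-door {N}→Z. Front-door holds.
P(Z|do(H)) = Σ_{N} P(N|H) Σ_{H'} P(Z|N,H')P(H').

P(Z|do(H)): frontdoor, adjust for {N}.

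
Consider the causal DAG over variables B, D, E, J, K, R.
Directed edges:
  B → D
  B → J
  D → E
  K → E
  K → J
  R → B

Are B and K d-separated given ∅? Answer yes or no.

Yes — B ⊥ K | ∅.

Bayes-Ball from B | ∅ reaches {D,E,J,R}.
K ∉ reach(B|∅) ⇒ B ⊥ K | ∅.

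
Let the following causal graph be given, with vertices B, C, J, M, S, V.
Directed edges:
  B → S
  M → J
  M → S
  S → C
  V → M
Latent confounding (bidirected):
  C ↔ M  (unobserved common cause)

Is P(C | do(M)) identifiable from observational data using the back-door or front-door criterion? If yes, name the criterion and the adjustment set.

desc(M)\{M}={C,J,S}; candidates ⊆ {B,V}.
M↔C: latent back-door arc(s) into M.
size 0: {}; under {} M still reaches {C,V} ∋ C.
size 1: {B}, {V}; under {B} M still reaches {C,V} ∋ C.
size 2: {B,V}; under {B,V} M still reaches {C} ∋ C.
M↔C cannot be blocked by any observed set — no back-door set.
{S}: (i) intercepts every directed M→C path; (ii) no back-door M→{S}; (iii) {M} blocks every back-door {S}→C. Front-door holds.
P(C|do(M)) = Σ_{S} P(S|M) Σ_{M'} P(C|S,M')P(M').

P(C|do(M)): frontdoor, adjust for {S}.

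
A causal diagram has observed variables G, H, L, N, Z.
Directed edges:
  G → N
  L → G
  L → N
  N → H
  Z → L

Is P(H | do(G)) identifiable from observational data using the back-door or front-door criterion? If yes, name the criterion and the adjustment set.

desc(G)\{G}={H,N}; candidates ⊆ {L,Z}.
size 0: {}; under {} G still reaches {H,L,N,Z} ∋ H.
{L}: G⊥H given {L} in G with G→· removed — back-door holds.
P(H|do(G)) = Σ_{L} P(H|G,L)·P(L).

P(H|do(G)): backdoor, adjust for {L}.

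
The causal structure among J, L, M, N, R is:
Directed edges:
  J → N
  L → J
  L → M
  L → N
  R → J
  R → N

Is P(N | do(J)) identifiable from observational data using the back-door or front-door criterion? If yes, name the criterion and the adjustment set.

P(N|do(J)): backdoor, adjust for {L, R}.

desc(J)\{J}={N}; candidates ⊆ {L,M,R}.
size 0: {}; under {} J still reaches {L,M,N,R} ∋ N.
size 1: {L}, {M}, {R}; under {L} J still reaches {N,R} ∋ N.
{L,R}: J⊥N given {L,R} in G with J→· removed — back-door holds.
P(N|do(J)) = Σ_{L,R} P(N|J,L,R)·P(L,R).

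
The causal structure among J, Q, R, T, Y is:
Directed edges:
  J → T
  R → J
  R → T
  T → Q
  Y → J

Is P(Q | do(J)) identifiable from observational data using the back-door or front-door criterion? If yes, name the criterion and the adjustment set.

P(Q|do(J)): backdoor, adjust for {R}.

desc(J)\{J}={Q,T}; candidates ⊆ {R,Y}.
size 0: {}; under {} J still reaches {Q,R,T,Y} ∋ Q.
{R}: J⊥Q given {R} in G with J→· removed — back-door holds.
P(Q|do(J)) = Σ_{R} P(Q|J,R)·P(R).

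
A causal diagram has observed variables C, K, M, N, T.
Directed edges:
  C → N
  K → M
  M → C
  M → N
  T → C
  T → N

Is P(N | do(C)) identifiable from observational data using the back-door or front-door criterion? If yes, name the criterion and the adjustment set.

P(N|do(C)): backdoor, adjust for {M, T}.

desc(C)\{C}={N}; candidates ⊆ {K,M,T}.
size 0: {}; under {} C still reaches {K,M,N,T} ∋ N.
size 1: {K}, {M}, {T}; under {K} C still reaches {M,N,T} ∋ N.
{M,T}: C⊥N given {M,T} in G with C→· removed — back-door holds.
P(N|do(C)) = Σ_{M,T} P(N|C,M,T)·P(M,T).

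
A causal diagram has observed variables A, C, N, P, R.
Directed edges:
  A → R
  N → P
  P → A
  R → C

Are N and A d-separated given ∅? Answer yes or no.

No — N and A are d-connected given ∅.

Bayes-Ball from N | ∅ reaches {A,C,P,R}.
A ∈ reach(N|∅) ⇒ N ⊥̸ A | ∅.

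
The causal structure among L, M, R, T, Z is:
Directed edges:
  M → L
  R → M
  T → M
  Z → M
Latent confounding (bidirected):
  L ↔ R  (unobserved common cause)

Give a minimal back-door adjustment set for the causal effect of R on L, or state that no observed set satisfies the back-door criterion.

desc(R)\{R}={L,M}; candidates ⊆ {T,Z}.
R↔L: latent back-door arc(s) into R.
size 0: {}; under {} R still reaches {L} ∋ L.
size 1: {T}, {Z}; under {T} R still reaches {L} ∋ L.
size 2: {T,Z}; under {T,Z} R still reaches {L} ∋ L.
R↔L cannot be blocked by any observed set — no back-door set.

R→L: no observed back-door set.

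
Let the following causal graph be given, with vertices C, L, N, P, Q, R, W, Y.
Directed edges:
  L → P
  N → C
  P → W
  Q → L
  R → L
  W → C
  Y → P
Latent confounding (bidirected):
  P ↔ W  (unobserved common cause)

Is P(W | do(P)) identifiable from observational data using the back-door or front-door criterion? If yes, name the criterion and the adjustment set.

desc(P)\{P}={C,W}; candidates ⊆ {L,N,Q,R,Y}.
P↔W: latent back-door arc(s) into P.
size 0: {}; under {} P still reaches {C,L,Q,R,W,Y} ∋ W.
size 1: {L}, {N}, {Q} …(+2); under {L} P still reaches {C,W,Y} ∋ W.
size 2: {L,N}, {L,Q}, {L,R} …(+7); under {L,N} P still reaches {C,W,Y} ∋ W.
P↔W cannot be blocked by any observed set — no back-door set.
No mediator lies on a directed P→…→W path.
Neither criterion identifies P(W|do(P)) in this graph.

P(W|do(P)): not identifiable (no BD/FD set).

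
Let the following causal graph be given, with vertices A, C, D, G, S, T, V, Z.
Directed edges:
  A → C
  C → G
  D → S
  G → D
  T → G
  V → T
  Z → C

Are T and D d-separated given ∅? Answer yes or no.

Bayes-Ball from T | ∅ reaches {D,G,S,V}.
D ∈ reach(T|∅) ⇒ T ⊥̸ D | ∅.

No — T and D are d-connected given ∅.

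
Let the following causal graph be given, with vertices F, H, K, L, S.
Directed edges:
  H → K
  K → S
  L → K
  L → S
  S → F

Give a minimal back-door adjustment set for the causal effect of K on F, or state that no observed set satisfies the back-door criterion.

K→F: minimal back-door set {L}.

desc(K)\{K}={F,S}; candidates ⊆ {H,L}.
size 0: {}; under {} K still reaches {F,H,L,S} ∋ F.
{L}: K⊥F given {L} in G with K→· removed — back-door holds.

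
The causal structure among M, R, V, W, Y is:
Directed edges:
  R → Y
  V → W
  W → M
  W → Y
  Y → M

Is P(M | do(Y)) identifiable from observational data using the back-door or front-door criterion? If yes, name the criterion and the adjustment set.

desc(Y)\{Y}={M}; candidates ⊆ {R,V,W}.
size 0: {}; under {} Y still reaches {M,R,V,W} ∋ M.
{W}: Y⊥M given {W} in G with Y→· removed — back-door holds.
P(M|do(Y)) = Σ_{W} P(M|Y,W)·P(W).

P(M|do(Y)): backdoor, adjust for {W}.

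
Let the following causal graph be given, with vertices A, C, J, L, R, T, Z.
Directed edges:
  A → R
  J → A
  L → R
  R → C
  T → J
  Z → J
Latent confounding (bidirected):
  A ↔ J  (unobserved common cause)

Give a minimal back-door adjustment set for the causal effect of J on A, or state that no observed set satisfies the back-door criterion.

desc(J)\{J}={A,C,R}; candidates ⊆ {L,T,Z}.
J↔A: latent back-door arc(s) into J.
size 0: {}; under {} J still reaches {A,C,R,T,Z} ∋ A.
size 1: {L}, {T}, {Z}; under {L} J still reaches {A,C,R,T,Z} ∋ A.
size 2: {L,T}, {L,Z}, {T,Z}; under {L,T} J still reaches {A,C,R,Z} ∋ A.
J↔A cannot be blocked by any observed set — no back-door set.

J→A: no observed back-door set.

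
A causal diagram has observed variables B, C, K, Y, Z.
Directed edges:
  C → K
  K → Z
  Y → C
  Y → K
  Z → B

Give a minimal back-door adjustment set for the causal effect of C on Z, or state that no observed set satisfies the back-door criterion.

desc(C)\{C}={B,K,Z}; candidates ⊆ {Y}.
size 0: {}; under {} C still reaches {B,K,Y,Z} ∋ Z.
{Y}: C⊥Z given {Y} in G with C→· removed — back-door holds.

C→Z: minimal back-door set {Y}.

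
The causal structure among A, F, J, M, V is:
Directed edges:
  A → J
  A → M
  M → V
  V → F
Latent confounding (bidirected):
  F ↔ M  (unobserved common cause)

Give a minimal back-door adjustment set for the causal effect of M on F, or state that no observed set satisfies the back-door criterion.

M→F: no observed back-door set.

desc(M)\{M}={F,V}; candidates ⊆ {A,J}.
M↔F: latent back-door arc(s) into M.
size 0: {}; under {} M still reaches {A,F,J} ∋ F.
size 1: {A}, {J}; under {A} M still reaches {F} ∋ F.
size 2: {A,J}; under {A,J} M still reaches {F} ∋ F.
M↔F cannot be blocked by any observed set — no back-door set.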